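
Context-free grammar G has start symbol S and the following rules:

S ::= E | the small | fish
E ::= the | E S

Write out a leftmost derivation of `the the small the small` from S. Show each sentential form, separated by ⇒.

S ⇒ E ⇒ E S ⇒ E S S ⇒ the S S ⇒ the the small S ⇒ the the small the small

S ⇒ E   [S ::= E]
E ⇒ E S   [E ::= E S]
E S ⇒ E S S   [E ::= E S]
E S S ⇒ the S S   [E ::= the]
the S S ⇒ the the small S   [S ::= the small]
the the small S ⇒ the the small the small   [S ::= the small]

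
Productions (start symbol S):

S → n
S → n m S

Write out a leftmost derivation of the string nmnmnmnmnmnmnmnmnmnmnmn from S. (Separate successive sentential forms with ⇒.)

S ⇒ nmS   [S → n m S]
nmS ⇒ nmnmS   [S → n m S]
nmnmS ⇒ nmnmnmS   [S → n m S]
nmnmnmS ⇒ nmnmnmnmS   [S → n m S]
nmnmnmnmS ⇒ nmnmnmnmnmS   [S → n m S]
nmnmnmnmnmS ⇒ nmnmnmnmnmnmS   [S → n m S]
nmnmnmnmnmnmS ⇒ nmnmnmnmnmnmnmS   [S → n m S]
nmnmnmnmnmnmnmS ⇒ nmnmnmnmnmnmnmnmS   [S → n m S]
nmnmnmnmnmnmnmnmS ⇒ nmnmnmnmnmnmnmnmnmS   [S → n m S]
nmnmnmnmnmnmnmnmnmS ⇒ nmnmnmnmnmnmnmnmnmnmS   [S → n m S]
nmnmnmnmnmnmnmnmnmnmS ⇒ nmnmnmnmnmnmnmnmnmnmnmS   [S → n m S]
nmnmnmnmnmnmnmnmnmnmnmS ⇒ nmnmnmnmnmnmnmnmnmnmnmn   [S → n]

S ⇒ nmS ⇒ nmnmS ⇒ nmnmnmS ⇒ nmnmnmnmS ⇒ nmnmnmnmnmS ⇒ nmnmnmnmnmnmS ⇒ nmnmnmnmnmnmnmS ⇒ nmnmnmnmnmnmnmnmS ⇒ nmnmnmnmnmnmnmnmnmS ⇒ nmnmnmnmnmnmnmnmnmnmS ⇒ nmnmnmnmnmnmnmnmnmnmnmS ⇒ nmnmnmnmnmnmnmnmnmnmnmn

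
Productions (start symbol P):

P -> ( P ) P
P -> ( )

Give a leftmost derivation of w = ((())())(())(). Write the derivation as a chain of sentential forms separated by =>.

P => (P)P => ((P)P)P => ((())P)P => ((())())P => ((())())(P)P => ((())())(())P => ((())())(())()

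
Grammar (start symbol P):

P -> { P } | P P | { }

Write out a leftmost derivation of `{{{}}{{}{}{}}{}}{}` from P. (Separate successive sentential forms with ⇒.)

P⇒PP⇒{P}P⇒{PP}P⇒{{P}P}P⇒{{{}}P}P⇒{{{}}PP}P⇒{{{}}{P}P}P⇒{{{}}{PP}P}P⇒{{{}}{PPP}P}P⇒{{{}}{{}PP}P}P⇒{{{}}{{}{}P}P}P⇒{{{}}{{}{}{}}P}P⇒{{{}}{{}{}{}}{}}P⇒{{{}}{{}{}{}}{}}{}

P ⇒ PP   [P -> P P]
PP ⇒ {P}P   [P -> { P }]
{P}P ⇒ {PP}P   [P -> P P]
{PP}P ⇒ {{P}P}P   [P -> { P }]
{{P}P}P ⇒ {{{}}P}P   [P -> { }]
{{{}}P}P ⇒ {{{}}PP}P   [P -> P P]
{{{}}PP}P ⇒ {{{}}{P}P}P   [P -> { P }]
{{{}}{P}P}P ⇒ {{{}}{PP}P}P   [P -> P P]
{{{}}{PP}P}P ⇒ {{{}}{PPP}P}P   [P -> P P]
{{{}}{PPP}P}P ⇒ {{{}}{{}PP}P}P   [P -> { }]
{{{}}{{}PP}P}P ⇒ {{{}}{{}{}P}P}P   [P -> { }]
{{{}}{{}{}P}P}P ⇒ {{{}}{{}{}{}}P}P   [P -> { }]
{{{}}{{}{}{}}P}P ⇒ {{{}}{{}{}{}}{}}P   [P -> { }]
{{{}}{{}{}{}}{}}P ⇒ {{{}}{{}{}{}}{}}{}   [P -> { }]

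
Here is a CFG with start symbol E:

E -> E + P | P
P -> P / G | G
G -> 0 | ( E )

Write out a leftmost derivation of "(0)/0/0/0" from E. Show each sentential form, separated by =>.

E => P => P/G => P/G/G => P/G/G/G => G/G/G/G => (E)/G/G/G => (P)/G/G/G => (G)/G/G/G => (0)/G/G/G => (0)/0/G/G => (0)/0/0/G => (0)/0/0/0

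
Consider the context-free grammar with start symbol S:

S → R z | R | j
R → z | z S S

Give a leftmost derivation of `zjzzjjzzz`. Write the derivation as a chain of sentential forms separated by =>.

S => R => zSS => zjS => zjR => zjzSS => zjzRzS => zjzzSSzS => zjzzjSzS => zjzzjjzS => zjzzjjzRz => zjzzjjzzz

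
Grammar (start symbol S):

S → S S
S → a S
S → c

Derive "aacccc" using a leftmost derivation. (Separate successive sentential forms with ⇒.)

S ⇒ SS   [S → S S]
SS ⇒ SSS   [S → S S]
SSS ⇒ SSSS   [S → S S]
SSSS ⇒ aSSSS   [S → a S]
aSSSS ⇒ aaSSSS   [S → a S]
aaSSSS ⇒ aacSSS   [S → c]
aacSSS ⇒ aaccSS   [S → c]
aaccSS ⇒ aacccS   [S → c]
aacccS ⇒ aacccc   [S → c]

S ⇒ SS ⇒ SSS ⇒ SSSS ⇒ aSSSS ⇒ aaSSSS ⇒ aacSSS ⇒ aaccSS ⇒ aacccS ⇒ aacccc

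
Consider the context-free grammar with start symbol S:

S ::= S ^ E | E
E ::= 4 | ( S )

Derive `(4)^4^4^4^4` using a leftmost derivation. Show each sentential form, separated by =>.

S => S^E => S^E^E => S^E^E^E => S^E^E^E^E => E^E^E^E^E => (S)^E^E^E^E => (E)^E^E^E^E => (4)^E^E^E^E => (4)^4^E^E^E => (4)^4^4^E^E => (4)^4^4^4^E => (4)^4^4^4^4

S => S^E   [S ::= S ^ E]
S^E => S^E^E   [S ::= S ^ E]
S^E^E => S^E^E^E   [S ::= S ^ E]
S^E^E^E => S^E^E^E^E   [S ::= S ^ E]
S^E^E^E^E => E^E^E^E^E   [S ::= E]
E^E^E^E^E => (S)^E^E^E^E   [E ::= ( S )]
(S)^E^E^E^E => (E)^E^E^E^E   [S ::= E]
(E)^E^E^E^E => (4)^E^E^E^E   [E ::= 4]
(4)^E^E^E^E => (4)^4^E^E^E   [E ::= 4]
(4)^4^E^E^E => (4)^4^4^E^E   [E ::= 4]
(4)^4^4^E^E => (4)^4^4^4^E   [E ::= 4]
(4)^4^4^4^E => (4)^4^4^4^4   [E ::= 4]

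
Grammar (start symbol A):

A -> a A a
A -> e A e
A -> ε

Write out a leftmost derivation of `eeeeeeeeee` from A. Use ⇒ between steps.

A⇒eAe⇒eeAee⇒eeeAeee⇒eeeeAeeee⇒eeeeeAeeeee⇒eeeeeeeeee

A ⇒ eAe   [A -> e A e]
eAe ⇒ eeAee   [A -> e A e]
eeAee ⇒ eeeAeee   [A -> e A e]
eeeAeee ⇒ eeeeAeeee   [A -> e A e]
eeeeAeeee ⇒ eeeeeAeeeee   [A -> e A e]
eeeeeAeeeee ⇒ eeeeeeeeee   [A -> ε]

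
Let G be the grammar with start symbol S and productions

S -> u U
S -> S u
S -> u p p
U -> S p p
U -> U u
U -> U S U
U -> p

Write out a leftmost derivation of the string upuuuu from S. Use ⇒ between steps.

S ⇒ Su ⇒ Suu ⇒ Suuu ⇒ Suuuu ⇒ uUuuuu ⇒ upuuuu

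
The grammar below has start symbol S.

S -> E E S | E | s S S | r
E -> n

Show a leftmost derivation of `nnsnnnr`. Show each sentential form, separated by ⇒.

S ⇒ EES ⇒ nES ⇒ nnS ⇒ nnsSS ⇒ nnsEESS ⇒ nnsnESS ⇒ nnsnnSS ⇒ nnsnnES ⇒ nnsnnnS ⇒ nnsnnnr

S ⇒ EES   [S -> E E S]
EES ⇒ nES   [E -> n]
nES ⇒ nnS   [E -> n]
nnS ⇒ nnsSS   [S -> s S S]
nnsSS ⇒ nnsEESS   [S -> E E S]
nnsEESS ⇒ nnsnESS   [E -> n]
nnsnESS ⇒ nnsnnSS   [E -> n]
nnsnnSS ⇒ nnsnnES   [S -> E]
nnsnnES ⇒ nnsnnnS   [E -> n]
nnsnnnS ⇒ nnsnnnr   [S -> r]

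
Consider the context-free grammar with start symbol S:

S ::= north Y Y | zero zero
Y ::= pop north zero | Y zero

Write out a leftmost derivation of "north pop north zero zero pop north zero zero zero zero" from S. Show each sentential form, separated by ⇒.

S ⇒ north Y Y   [S ::= north Y Y]
north Y Y ⇒ north Y zero Y   [Y ::= Y zero]
north Y zero Y ⇒ north pop north zero zero Y   [Y ::= pop north zero]
north pop north zero zero Y ⇒ north pop north zero zero Y zero   [Y ::= Y zero]
north pop north zero zero Y zero ⇒ north pop north zero zero Y zero zero   [Y ::= Y zero]
north pop north zero zero Y zero zero ⇒ north pop north zero zero Y zero zero zero   [Y ::= Y zero]
north pop north zero zero Y zero zero zero ⇒ north pop north zero zero pop north zero zero zero zero   [Y ::= pop north zero]

S ⇒ north Y Y ⇒ north Y zero Y ⇒ north pop north zero zero Y ⇒ north pop north zero zero Y zero ⇒ north pop north zero zero Y zero zero ⇒ north pop north zero zero Y zero zero zero ⇒ north pop north zero zero pop north zero zero zero zero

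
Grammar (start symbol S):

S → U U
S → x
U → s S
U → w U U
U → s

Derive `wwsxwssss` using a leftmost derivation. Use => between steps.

S=>UU=>wUUU=>wwUUUU=>wwsSUUU=>wwsxUUU=>wwsxwUUUU=>wwsxwsUUU=>wwsxwssUU=>wwsxwsssU=>wwsxwssss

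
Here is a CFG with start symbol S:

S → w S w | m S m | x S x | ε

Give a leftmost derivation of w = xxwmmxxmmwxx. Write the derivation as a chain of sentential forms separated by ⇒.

S ⇒ xSx   [S → x S x]
xSx ⇒ xxSxx   [S → x S x]
xxSxx ⇒ xxwSwxx   [S → w S w]
xxwSwxx ⇒ xxwmSmwxx   [S → m S m]
xxwmSmwxx ⇒ xxwmmSmmwxx   [S → m S m]
xxwmmSmmwxx ⇒ xxwmmxSxmmwxx   [S → x S x]
xxwmmxSxmmwxx ⇒ xxwmmxxmmwxx   [S → ε]

S ⇒ xSx ⇒ xxSxx ⇒ xxwSwxx ⇒ xxwmSmwxx ⇒ xxwmmSmmwxx ⇒ xxwmmxSxmmwxx ⇒ xxwmmxxmmwxx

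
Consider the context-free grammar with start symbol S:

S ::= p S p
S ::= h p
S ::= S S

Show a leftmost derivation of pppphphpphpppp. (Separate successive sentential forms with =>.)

S => pSp => ppSpp => pppSppp => pppSSppp => ppppSpSppp => ppppSSpSppp => pppphpSpSppp => pppphphppSppp => pppphphpphpppp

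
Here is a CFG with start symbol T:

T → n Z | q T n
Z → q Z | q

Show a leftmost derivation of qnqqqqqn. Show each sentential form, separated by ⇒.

T ⇒ qTn   [T → q T n]
qTn ⇒ qnZn   [T → n Z]
qnZn ⇒ qnqZn   [Z → q Z]
qnqZn ⇒ qnqqZn   [Z → q Z]
qnqqZn ⇒ qnqqqZn   [Z → q Z]
qnqqqZn ⇒ qnqqqqZn   [Z → q Z]
qnqqqqZn ⇒ qnqqqqqn   [Z → q]

T⇒qTn⇒qnZn⇒qnqZn⇒qnqqZn⇒qnqqqZn⇒qnqqqqZn⇒qnqqqqqn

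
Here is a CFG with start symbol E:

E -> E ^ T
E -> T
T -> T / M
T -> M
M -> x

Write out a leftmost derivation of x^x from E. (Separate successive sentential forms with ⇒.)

E ⇒ E^T   [E -> E ^ T]
E^T ⇒ T^T   [E -> T]
T^T ⇒ M^T   [T -> M]
M^T ⇒ x^T   [M -> x]
x^T ⇒ x^M   [T -> M]
x^M ⇒ x^x   [M -> x]

E ⇒ E^T ⇒ T^T ⇒ M^T ⇒ x^T ⇒ x^M ⇒ x^x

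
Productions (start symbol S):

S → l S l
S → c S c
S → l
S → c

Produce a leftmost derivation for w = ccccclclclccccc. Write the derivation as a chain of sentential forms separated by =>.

S => cSc   [S → c S c]
cSc => ccScc   [S → c S c]
ccScc => cccSccc   [S → c S c]
cccSccc => ccccScccc   [S → c S c]
ccccScccc => cccccSccccc   [S → c S c]
cccccSccccc => ccccclSlccccc   [S → l S l]
ccccclSlccccc => ccccclcSclccccc   [S → c S c]
ccccclcSclccccc => ccccclclclccccc   [S → l]

S => cSc => ccScc => cccSccc => ccccScccc => cccccSccccc => ccccclSlccccc => ccccclcSclccccc => ccccclclclccccc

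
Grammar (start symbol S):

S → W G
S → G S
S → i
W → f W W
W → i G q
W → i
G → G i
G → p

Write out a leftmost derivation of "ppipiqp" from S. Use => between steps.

S=>GS=>pS=>pGS=>ppS=>ppWG=>ppiGqG=>ppiGiqG=>ppipiqG=>ppipiqp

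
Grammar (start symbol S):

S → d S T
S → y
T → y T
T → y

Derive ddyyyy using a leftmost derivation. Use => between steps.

S => dST   [S → d S T]
dST => ddSTT   [S → d S T]
ddSTT => ddyTT   [S → y]
ddyTT => ddyyTT   [T → y T]
ddyyTT => ddyyyT   [T → y]
ddyyyT => ddyyyy   [T → y]

S => dST => ddSTT => ddyTT => ddyyTT => ddyyyT => ddyyyy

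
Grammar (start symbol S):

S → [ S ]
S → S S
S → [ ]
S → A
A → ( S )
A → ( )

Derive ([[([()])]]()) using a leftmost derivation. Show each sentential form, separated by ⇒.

S ⇒ A ⇒ (S) ⇒ (SS) ⇒ ([S]S) ⇒ ([[S]]S) ⇒ ([[A]]S) ⇒ ([[(S)]]S) ⇒ ([[([S])]]S) ⇒ ([[([A])]]S) ⇒ ([[([()])]]S) ⇒ ([[([()])]]A) ⇒ ([[([()])]]())

S ⇒ A   [S → A]
A ⇒ (S)   [A → ( S )]
(S) ⇒ (SS)   [S → S S]
(SS) ⇒ ([S]S)   [S → [ S ]]
([S]S) ⇒ ([[S]]S)   [S → [ S ]]
([[S]]S) ⇒ ([[A]]S)   [S → A]
([[A]]S) ⇒ ([[(S)]]S)   [A → ( S )]
([[(S)]]S) ⇒ ([[([S])]]S)   [S → [ S ]]
([[([S])]]S) ⇒ ([[([A])]]S)   [S → A]
([[([A])]]S) ⇒ ([[([()])]]S)   [A → ( )]
([[([()])]]S) ⇒ ([[([()])]]A)   [S → A]
([[([()])]]A) ⇒ ([[([()])]]())   [A → ( )]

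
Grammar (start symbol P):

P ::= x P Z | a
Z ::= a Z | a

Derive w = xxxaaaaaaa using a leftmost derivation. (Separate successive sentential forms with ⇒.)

P ⇒ xPZ ⇒ xxPZZ ⇒ xxxPZZZ ⇒ xxxaZZZ ⇒ xxxaaZZZ ⇒ xxxaaaZZZ ⇒ xxxaaaaZZZ ⇒ xxxaaaaaZZ ⇒ xxxaaaaaaZ ⇒ xxxaaaaaaa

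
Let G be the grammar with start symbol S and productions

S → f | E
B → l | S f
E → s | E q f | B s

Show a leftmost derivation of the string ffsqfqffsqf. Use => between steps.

S=>E=>Eqf=>Bsqf=>Sfsqf=>Efsqf=>Eqffsqf=>Eqfqffsqf=>Bsqfqffsqf=>Sfsqfqffsqf=>ffsqfqffsqf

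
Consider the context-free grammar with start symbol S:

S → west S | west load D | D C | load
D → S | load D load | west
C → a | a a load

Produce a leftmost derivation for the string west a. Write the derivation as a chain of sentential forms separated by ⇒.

S ⇒ D C   [S → D C]
D C ⇒ west C   [D → west]
west C ⇒ west a   [C → a]

S ⇒ D C ⇒ west C ⇒ west a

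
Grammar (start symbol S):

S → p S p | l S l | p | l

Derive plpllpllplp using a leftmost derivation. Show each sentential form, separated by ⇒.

S ⇒ pSp   [S → p S p]
pSp ⇒ plSlp   [S → l S l]
plSlp ⇒ plpSplp   [S → p S p]
plpSplp ⇒ plplSlplp   [S → l S l]
plplSlplp ⇒ plpllSllplp   [S → l S l]
plpllSllplp ⇒ plpllpllplp   [S → p]

S⇒pSp⇒plSlp⇒plpSplp⇒plplSlplp⇒plpllSllplp⇒plpllpllplp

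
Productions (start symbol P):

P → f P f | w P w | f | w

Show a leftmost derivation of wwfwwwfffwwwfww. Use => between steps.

P => wPw => wwPww => wwfPfww => wwfwPwfww => wwfwwPwwfww => wwfwwwPwwwfww => wwfwwwfPfwwwfww => wwfwwwfffwwwfww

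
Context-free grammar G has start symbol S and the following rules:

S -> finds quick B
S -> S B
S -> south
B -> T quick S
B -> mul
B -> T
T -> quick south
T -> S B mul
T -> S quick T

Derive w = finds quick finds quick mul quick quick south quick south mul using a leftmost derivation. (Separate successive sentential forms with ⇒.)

S ⇒ finds quick B ⇒ finds quick T quick S ⇒ finds quick S quick T quick S ⇒ finds quick finds quick B quick T quick S ⇒ finds quick finds quick mul quick T quick S ⇒ finds quick finds quick mul quick quick south quick S ⇒ finds quick finds quick mul quick quick south quick S B ⇒ finds quick finds quick mul quick quick south quick south B ⇒ finds quick finds quick mul quick quick south quick south mul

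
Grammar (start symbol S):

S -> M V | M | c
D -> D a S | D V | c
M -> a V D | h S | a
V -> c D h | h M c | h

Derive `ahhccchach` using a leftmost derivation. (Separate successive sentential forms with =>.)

S => MV => aVDV => ahMcDV => ahhScDV => ahhccDV => ahhccDVV => ahhcccVV => ahhccchMcV => ahhccchacV => ahhccchach

S => MV   [S -> M V]
MV => aVDV   [M -> a V D]
aVDV => ahMcDV   [V -> h M c]
ahMcDV => ahhScDV   [M -> h S]
ahhScDV => ahhccDV   [S -> c]
ahhccDV => ahhccDVV   [D -> D V]
ahhccDVV => ahhcccVV   [D -> c]
ahhcccVV => ahhccchMcV   [V -> h M c]
ahhccchMcV => ahhccchacV   [M -> a]
ahhccchacV => ahhccchach   [V -> h]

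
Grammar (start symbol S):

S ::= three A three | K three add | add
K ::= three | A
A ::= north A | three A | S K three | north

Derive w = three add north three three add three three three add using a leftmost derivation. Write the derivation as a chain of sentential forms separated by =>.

S => K three add => A three add => S K three three add => K three add K three three add => A three add K three three add => three A three add K three three add => three S K three three add K three three add => three add K three three add K three three add => three add A three three add K three three add => three add north three three add K three three add => three add north three three add three three three add

S => K three add   [S ::= K three add]
K three add => A three add   [K ::= A]
A three add => S K three three add   [A ::= S K three]
S K three three add => K three add K three three add   [S ::= K three add]
K three add K three three add => A three add K three three add   [K ::= A]
A three add K three three add => three A three add K three three add   [A ::= three A]
three A three add K three three add => three S K three three add K three three add   [A ::= S K three]
three S K three three add K three three add => three add K three three add K three three add   [S ::= add]
three add K three three add K three three add => three add A three three add K three three add   [K ::= A]
three add A three three add K three three add => three add north three three add K three three add   [A ::= north]
three add north three three add K three three add => three add north three three add three three three add   [K ::= three]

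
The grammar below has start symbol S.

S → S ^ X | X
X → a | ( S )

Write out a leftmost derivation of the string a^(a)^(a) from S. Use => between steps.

S => S^X => S^X^X => X^X^X => a^X^X => a^(S)^X => a^(X)^X => a^(a)^X => a^(a)^(S) => a^(a)^(X) => a^(a)^(a)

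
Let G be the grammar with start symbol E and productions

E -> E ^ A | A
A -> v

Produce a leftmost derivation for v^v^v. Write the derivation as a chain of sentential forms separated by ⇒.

E ⇒ E^A ⇒ E^A^A ⇒ A^A^A ⇒ v^A^A ⇒ v^v^A ⇒ v^v^v

E ⇒ E^A   [E -> E ^ A]
E^A ⇒ E^A^A   [E -> E ^ A]
E^A^A ⇒ A^A^A   [E -> A]
A^A^A ⇒ v^A^A   [A -> v]
v^A^A ⇒ v^v^A   [A -> v]
v^v^A ⇒ v^v^v   [A -> v]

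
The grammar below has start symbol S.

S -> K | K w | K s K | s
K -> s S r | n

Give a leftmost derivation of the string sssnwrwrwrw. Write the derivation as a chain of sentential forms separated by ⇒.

S ⇒ Kw ⇒ sSrw ⇒ sKwrw ⇒ ssSrwrw ⇒ ssKwrwrw ⇒ sssSrwrwrw ⇒ sssKwrwrwrw ⇒ sssnwrwrwrw

S ⇒ Kw   [S -> K w]
Kw ⇒ sSrw   [K -> s S r]
sSrw ⇒ sKwrw   [S -> K w]
sKwrw ⇒ ssSrwrw   [K -> s S r]
ssSrwrw ⇒ ssKwrwrw   [S -> K w]
ssKwrwrw ⇒ sssSrwrwrw   [K -> s S r]
sssSrwrwrw ⇒ sssKwrwrwrw   [S -> K w]
sssKwrwrwrw ⇒ sssnwrwrwrw   [K -> n]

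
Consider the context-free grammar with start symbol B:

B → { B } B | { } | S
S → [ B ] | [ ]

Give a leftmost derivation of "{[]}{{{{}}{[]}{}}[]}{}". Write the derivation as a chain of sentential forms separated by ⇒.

B ⇒ {B}B ⇒ {S}B ⇒ {[]}B ⇒ {[]}{B}B ⇒ {[]}{{B}B}B ⇒ {[]}{{{B}B}B}B ⇒ {[]}{{{{}}B}B}B ⇒ {[]}{{{{}}{B}B}B}B ⇒ {[]}{{{{}}{S}B}B}B ⇒ {[]}{{{{}}{[]}B}B}B ⇒ {[]}{{{{}}{[]}{}}B}B ⇒ {[]}{{{{}}{[]}{}}S}B ⇒ {[]}{{{{}}{[]}{}}[]}B ⇒ {[]}{{{{}}{[]}{}}[]}{}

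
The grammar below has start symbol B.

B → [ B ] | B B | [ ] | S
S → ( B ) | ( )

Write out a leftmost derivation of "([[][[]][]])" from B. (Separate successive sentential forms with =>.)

B => S => (B) => ([B]) => ([BB]) => ([BBB]) => ([[]BB]) => ([[][B]B]) => ([[][[]]B]) => ([[][[]][]])

B => S   [B → S]
S => (B)   [S → ( B )]
(B) => ([B])   [B → [ B ]]
([B]) => ([BB])   [B → B B]
([BB]) => ([BBB])   [B → B B]
([BBB]) => ([[]BB])   [B → [ ]]
([[]BB]) => ([[][B]B])   [B → [ B ]]
([[][B]B]) => ([[][[]]B])   [B → [ ]]
([[][[]]B]) => ([[][[]][]])   [B → [ ]]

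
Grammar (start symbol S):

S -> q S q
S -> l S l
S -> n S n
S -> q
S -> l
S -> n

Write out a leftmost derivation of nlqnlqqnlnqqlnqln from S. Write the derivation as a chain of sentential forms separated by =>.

S => nSn   [S -> n S n]
nSn => nlSln   [S -> l S l]
nlSln => nlqSqln   [S -> q S q]
nlqSqln => nlqnSnqln   [S -> n S n]
nlqnSnqln => nlqnlSlnqln   [S -> l S l]
nlqnlSlnqln => nlqnlqSqlnqln   [S -> q S q]
nlqnlqSqlnqln => nlqnlqqSqqlnqln   [S -> q S q]
nlqnlqqSqqlnqln => nlqnlqqnSnqqlnqln   [S -> n S n]
nlqnlqqnSnqqlnqln => nlqnlqqnlnqqlnqln   [S -> l]

S => nSn => nlSln => nlqSqln => nlqnSnqln => nlqnlSlnqln => nlqnlqSqlnqln => nlqnlqqSqqlnqln => nlqnlqqnSnqqlnqln => nlqnlqqnlnqqlnqln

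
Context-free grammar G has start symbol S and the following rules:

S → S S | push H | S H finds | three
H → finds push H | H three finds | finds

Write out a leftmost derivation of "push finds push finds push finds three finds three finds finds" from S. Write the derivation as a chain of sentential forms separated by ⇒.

S ⇒ S H finds   [S → S H finds]
S H finds ⇒ S S H finds   [S → S S]
S S H finds ⇒ push H S H finds   [S → push H]
push H S H finds ⇒ push finds push H S H finds   [H → finds push H]
push finds push H S H finds ⇒ push finds push H three finds S H finds   [H → H three finds]
push finds push H three finds S H finds ⇒ push finds push finds push H three finds S H finds   [H → finds push H]
push finds push finds push H three finds S H finds ⇒ push finds push finds push finds three finds S H finds   [H → finds]
push finds push finds push finds three finds S H finds ⇒ push finds push finds push finds three finds three H finds   [S → three]
push finds push finds push finds three finds three H finds ⇒ push finds push finds push finds three finds three finds finds   [H → finds]

S ⇒ S H finds ⇒ S S H finds ⇒ push H S H finds ⇒ push finds push H S H finds ⇒ push finds push H three finds S H finds ⇒ push finds push finds push H three finds S H finds ⇒ push finds push finds push finds three finds S H finds ⇒ push finds push finds push finds three finds three H finds ⇒ push finds push finds push finds three finds three finds finds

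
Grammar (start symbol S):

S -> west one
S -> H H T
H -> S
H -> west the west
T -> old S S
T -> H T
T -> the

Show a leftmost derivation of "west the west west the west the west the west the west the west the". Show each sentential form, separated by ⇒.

S ⇒ H H T   [S -> H H T]
H H T ⇒ S H T   [H -> S]
S H T ⇒ H H T H T   [S -> H H T]
H H T H T ⇒ S H T H T   [H -> S]
S H T H T ⇒ H H T H T H T   [S -> H H T]
H H T H T H T ⇒ west the west H T H T H T   [H -> west the west]
west the west H T H T H T ⇒ west the west west the west T H T H T   [H -> west the west]
west the west west the west T H T H T ⇒ west the west west the west the H T H T   [T -> the]
west the west west the west the H T H T ⇒ west the west west the west the west the west T H T   [H -> west the west]
west the west west the west the west the west T H T ⇒ west the west west the west the west the west the H T   [T -> the]
west the west west the west the west the west the H T ⇒ west the west west the west the west the west the west the west T   [H -> west the west]
west the west west the west the west the west the west the west T ⇒ west the west west the west the west the west the west the west the   [T -> the]

S ⇒ H H T ⇒ S H T ⇒ H H T H T ⇒ S H T H T ⇒ H H T H T H T ⇒ west the west H T H T H T ⇒ west the west west the west T H T H T ⇒ west the west west the west the H T H T ⇒ west the west west the west the west the west T H T ⇒ west the west west the west the west the west the H T ⇒ west the west west the west the west the west the west the west T ⇒ west the west west the west the west the west the west the west the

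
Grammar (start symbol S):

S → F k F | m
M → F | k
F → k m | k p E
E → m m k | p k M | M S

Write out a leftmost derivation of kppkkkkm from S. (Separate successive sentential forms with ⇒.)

S ⇒ FkF   [S → F k F]
FkF ⇒ kpEkF   [F → k p E]
kpEkF ⇒ kppkMkF   [E → p k M]
kppkMkF ⇒ kppkkkF   [M → k]
kppkkkF ⇒ kppkkkkm   [F → k m]

S ⇒ FkF ⇒ kpEkF ⇒ kppkMkF ⇒ kppkkkF ⇒ kppkkkkm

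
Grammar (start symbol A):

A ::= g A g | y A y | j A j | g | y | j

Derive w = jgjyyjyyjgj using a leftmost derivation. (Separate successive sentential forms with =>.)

A => jAj => jgAgj => jgjAjgj => jgjyAyjgj => jgjyyAyyjgj => jgjyyjyyjgj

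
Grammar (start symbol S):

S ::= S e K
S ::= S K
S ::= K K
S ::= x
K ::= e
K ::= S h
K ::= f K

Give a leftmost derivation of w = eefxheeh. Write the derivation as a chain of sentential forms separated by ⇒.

S ⇒ KK   [S ::= K K]
KK ⇒ eK   [K ::= e]
eK ⇒ eSh   [K ::= S h]
eSh ⇒ eSKh   [S ::= S K]
eSKh ⇒ eSKKh   [S ::= S K]
eSKKh ⇒ eKKKKh   [S ::= K K]
eKKKKh ⇒ eeKKKh   [K ::= e]
eeKKKh ⇒ eefKKKh   [K ::= f K]
eefKKKh ⇒ eefShKKh   [K ::= S h]
eefShKKh ⇒ eefxhKKh   [S ::= x]
eefxhKKh ⇒ eefxheKh   [K ::= e]
eefxheKh ⇒ eefxheeh   [K ::= e]

S ⇒ KK ⇒ eK ⇒ eSh ⇒ eSKh ⇒ eSKKh ⇒ eKKKKh ⇒ eeKKKh ⇒ eefKKKh ⇒ eefShKKh ⇒ eefxhKKh ⇒ eefxheKh ⇒ eefxheeh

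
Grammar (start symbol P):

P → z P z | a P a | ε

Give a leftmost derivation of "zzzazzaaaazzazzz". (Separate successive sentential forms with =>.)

P=>zPz=>zzPzz=>zzzPzzz=>zzzaPazzz=>zzzazPzazzz=>zzzazzPzzazzz=>zzzazzaPazzazzz=>zzzazzaaPaazzazzz=>zzzazzaaaazzazzz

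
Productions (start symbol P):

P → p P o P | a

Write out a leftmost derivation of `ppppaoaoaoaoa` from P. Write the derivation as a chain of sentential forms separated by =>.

P => pPoP => ppPoPoP => pppPoPoPoP => ppppPoPoPoPoP => ppppaoPoPoPoP => ppppaoaoPoPoP => ppppaoaoaoPoP => ppppaoaoaoaoP => ppppaoaoaoaoa

P => pPoP   [P → p P o P]
pPoP => ppPoPoP   [P → p P o P]
ppPoPoP => pppPoPoPoP   [P → p P o P]
pppPoPoPoP => ppppPoPoPoPoP   [P → p P o P]
ppppPoPoPoPoP => ppppaoPoPoPoP   [P → a]
ppppaoPoPoPoP => ppppaoaoPoPoP   [P → a]
ppppaoaoPoPoP => ppppaoaoaoPoP   [P → a]
ppppaoaoaoPoP => ppppaoaoaoaoP   [P → a]
ppppaoaoaoaoP => ppppaoaoaoaoa   [P → a]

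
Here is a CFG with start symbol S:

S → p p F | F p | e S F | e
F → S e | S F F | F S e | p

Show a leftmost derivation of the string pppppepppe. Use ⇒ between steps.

S ⇒ ppF   [S → p p F]
ppF ⇒ ppFSe   [F → F S e]
ppFSe ⇒ ppSeSe   [F → S e]
ppSeSe ⇒ ppppFeSe   [S → p p F]
ppppFeSe ⇒ pppppeSe   [F → p]
pppppeSe ⇒ pppppeppFe   [S → p p F]
pppppeppFe ⇒ pppppepppe   [F → p]

S ⇒ ppF ⇒ ppFSe ⇒ ppSeSe ⇒ ppppFeSe ⇒ pppppeSe ⇒ pppppeppFe ⇒ pppppepppe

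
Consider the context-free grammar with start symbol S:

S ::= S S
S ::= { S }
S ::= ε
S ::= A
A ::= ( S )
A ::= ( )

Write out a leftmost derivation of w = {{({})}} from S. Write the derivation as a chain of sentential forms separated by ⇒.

S ⇒ {S} ⇒ {{S}} ⇒ {{A}} ⇒ {{(S)}} ⇒ {{(SS)}} ⇒ {{(SSS)}} ⇒ {{({S}SS)}} ⇒ {{({}SS)}} ⇒ {{({}S)}} ⇒ {{({})}}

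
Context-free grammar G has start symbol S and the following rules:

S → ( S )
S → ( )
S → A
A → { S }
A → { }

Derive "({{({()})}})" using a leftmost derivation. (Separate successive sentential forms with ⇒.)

S⇒(S)⇒(A)⇒({S})⇒({A})⇒({{S}})⇒({{(S)}})⇒({{(A)}})⇒({{({S})}})⇒({{({()})}})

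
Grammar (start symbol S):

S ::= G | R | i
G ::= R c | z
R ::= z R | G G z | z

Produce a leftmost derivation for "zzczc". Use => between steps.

S => G => Rc => GGzc => zGzc => zRczc => zzczc

S => G   [S ::= G]
G => Rc   [G ::= R c]
Rc => GGzc   [R ::= G G z]
GGzc => zGzc   [G ::= z]
zGzc => zRczc   [G ::= R c]
zRczc => zzczc   [R ::= z]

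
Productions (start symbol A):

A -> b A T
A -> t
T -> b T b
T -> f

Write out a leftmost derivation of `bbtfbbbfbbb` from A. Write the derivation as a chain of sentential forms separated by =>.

A => bAT => bbATT => bbtTT => bbtfT => bbtfbTb => bbtfbbTbb => bbtfbbbTbbb => bbtfbbbfbbb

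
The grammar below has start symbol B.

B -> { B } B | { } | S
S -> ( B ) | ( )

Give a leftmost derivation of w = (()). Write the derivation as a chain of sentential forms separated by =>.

B => S   [B -> S]
S => (B)   [S -> ( B )]
(B) => (S)   [B -> S]
(S) => (())   [S -> ( )]

B => S => (B) => (S) => (())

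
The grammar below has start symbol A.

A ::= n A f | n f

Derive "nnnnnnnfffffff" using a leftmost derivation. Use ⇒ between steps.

A ⇒ nAf   [A ::= n A f]
nAf ⇒ nnAff   [A ::= n A f]
nnAff ⇒ nnnAfff   [A ::= n A f]
nnnAfff ⇒ nnnnAffff   [A ::= n A f]
nnnnAffff ⇒ nnnnnAfffff   [A ::= n A f]
nnnnnAfffff ⇒ nnnnnnAffffff   [A ::= n A f]
nnnnnnAffffff ⇒ nnnnnnnfffffff   [A ::= n f]

A ⇒ nAf ⇒ nnAff ⇒ nnnAfff ⇒ nnnnAffff ⇒ nnnnnAfffff ⇒ nnnnnnAffffff ⇒ nnnnnnnfffffff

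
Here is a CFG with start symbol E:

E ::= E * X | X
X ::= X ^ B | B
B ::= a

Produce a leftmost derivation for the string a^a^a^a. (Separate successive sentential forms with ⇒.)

E ⇒ X ⇒ X^B ⇒ X^B^B ⇒ X^B^B^B ⇒ B^B^B^B ⇒ a^B^B^B ⇒ a^a^B^B ⇒ a^a^a^B ⇒ a^a^a^a

E ⇒ X   [E ::= X]
X ⇒ X^B   [X ::= X ^ B]
X^B ⇒ X^B^B   [X ::= X ^ B]
X^B^B ⇒ X^B^B^B   [X ::= X ^ B]
X^B^B^B ⇒ B^B^B^B   [X ::= B]
B^B^B^B ⇒ a^B^B^B   [B ::= a]
a^B^B^B ⇒ a^a^B^B   [B ::= a]
a^a^B^B ⇒ a^a^a^B   [B ::= a]
a^a^a^B ⇒ a^a^a^a   [B ::= a]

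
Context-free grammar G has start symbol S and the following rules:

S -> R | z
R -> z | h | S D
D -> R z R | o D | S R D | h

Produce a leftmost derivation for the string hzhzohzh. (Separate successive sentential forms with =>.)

S => R => SD => RD => hD => hSRD => hzRD => hzhD => hzhRzR => hzhSDzR => hzhRDzR => hzhzDzR => hzhzoDzR => hzhzohzR => hzhzohzh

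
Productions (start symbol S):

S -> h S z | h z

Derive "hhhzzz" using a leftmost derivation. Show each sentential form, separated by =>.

S=>hSz=>hhSzz=>hhhzzz

S => hSz   [S -> h S z]
hSz => hhSzz   [S -> h S z]
hhSzz => hhhzzz   [S -> h z]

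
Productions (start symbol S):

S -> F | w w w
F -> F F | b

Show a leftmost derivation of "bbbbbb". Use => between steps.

S => F => FF => FFF => FFFF => FFFFF => FFFFFF => bFFFFF => bbFFFF => bbbFFF => bbbbFF => bbbbbF => bbbbbb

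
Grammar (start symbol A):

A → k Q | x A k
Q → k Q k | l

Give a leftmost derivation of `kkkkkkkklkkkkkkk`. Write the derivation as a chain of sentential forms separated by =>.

A => kQ   [A → k Q]
kQ => kkQk   [Q → k Q k]
kkQk => kkkQkk   [Q → k Q k]
kkkQkk => kkkkQkkk   [Q → k Q k]
kkkkQkkk => kkkkkQkkkk   [Q → k Q k]
kkkkkQkkkk => kkkkkkQkkkkk   [Q → k Q k]
kkkkkkQkkkkk => kkkkkkkQkkkkkk   [Q → k Q k]
kkkkkkkQkkkkkk => kkkkkkkkQkkkkkkk   [Q → k Q k]
kkkkkkkkQkkkkkkk => kkkkkkkklkkkkkkk   [Q → l]

A=>kQ=>kkQk=>kkkQkk=>kkkkQkkk=>kkkkkQkkkk=>kkkkkkQkkkkk=>kkkkkkkQkkkkkk=>kkkkkkkkQkkkkkkk=>kkkkkkkklkkkkkkk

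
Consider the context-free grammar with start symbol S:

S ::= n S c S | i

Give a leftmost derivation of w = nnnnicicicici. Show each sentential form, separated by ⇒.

S⇒nScS⇒nnScScS⇒nnnScScScS⇒nnnnScScScScS⇒nnnnicScScScS⇒nnnnicicScScS⇒nnnnicicicScS⇒nnnnicicicicS⇒nnnnicicicici

S ⇒ nScS   [S ::= n S c S]
nScS ⇒ nnScScS   [S ::= n S c S]
nnScScS ⇒ nnnScScScS   [S ::= n S c S]
nnnScScScS ⇒ nnnnScScScScS   [S ::= n S c S]
nnnnScScScScS ⇒ nnnnicScScScS   [S ::= i]
nnnnicScScScS ⇒ nnnnicicScScS   [S ::= i]
nnnnicicScScS ⇒ nnnnicicicScS   [S ::= i]
nnnnicicicScS ⇒ nnnnicicicicS   [S ::= i]
nnnnicicicicS ⇒ nnnnicicicici   [S ::= i]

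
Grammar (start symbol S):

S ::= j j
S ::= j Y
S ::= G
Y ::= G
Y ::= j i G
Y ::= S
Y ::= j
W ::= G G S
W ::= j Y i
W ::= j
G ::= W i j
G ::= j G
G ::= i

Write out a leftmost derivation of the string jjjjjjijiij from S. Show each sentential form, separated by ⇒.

S ⇒ G   [S ::= G]
G ⇒ Wij   [G ::= W i j]
Wij ⇒ jYiij   [W ::= j Y i]
jYiij ⇒ jGiij   [Y ::= G]
jGiij ⇒ jjGiij   [G ::= j G]
jjGiij ⇒ jjjGiij   [G ::= j G]
jjjGiij ⇒ jjjjGiij   [G ::= j G]
jjjjGiij ⇒ jjjjjGiij   [G ::= j G]
jjjjjGiij ⇒ jjjjjWijiij   [G ::= W i j]
jjjjjWijiij ⇒ jjjjjjijiij   [W ::= j]

S⇒G⇒Wij⇒jYiij⇒jGiij⇒jjGiij⇒jjjGiij⇒jjjjGiij⇒jjjjjGiij⇒jjjjjWijiij⇒jjjjjjijiij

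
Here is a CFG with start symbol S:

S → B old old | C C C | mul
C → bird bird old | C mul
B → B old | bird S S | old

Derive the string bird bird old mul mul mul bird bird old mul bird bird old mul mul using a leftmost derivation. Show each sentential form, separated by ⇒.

S ⇒ C C C   [S → C C C]
C C C ⇒ C mul C C   [C → C mul]
C mul C C ⇒ C mul mul C C   [C → C mul]
C mul mul C C ⇒ C mul mul mul C C   [C → C mul]
C mul mul mul C C ⇒ bird bird old mul mul mul C C   [C → bird bird old]
bird bird old mul mul mul C C ⇒ bird bird old mul mul mul C mul C   [C → C mul]
bird bird old mul mul mul C mul C ⇒ bird bird old mul mul mul bird bird old mul C   [C → bird bird old]
bird bird old mul mul mul bird bird old mul C ⇒ bird bird old mul mul mul bird bird old mul C mul   [C → C mul]
bird bird old mul mul mul bird bird old mul C mul ⇒ bird bird old mul mul mul bird bird old mul C mul mul   [C → C mul]
bird bird old mul mul mul bird bird old mul C mul mul ⇒ bird bird old mul mul mul bird bird old mul bird bird old mul mul   [C → bird bird old]

S ⇒ C C C ⇒ C mul C C ⇒ C mul mul C C ⇒ C mul mul mul C C ⇒ bird bird old mul mul mul C C ⇒ bird bird old mul mul mul C mul C ⇒ bird bird old mul mul mul bird bird old mul C ⇒ bird bird old mul mul mul bird bird old mul C mul ⇒ bird bird old mul mul mul bird bird old mul C mul mul ⇒ bird bird old mul mul mul bird bird old mul bird bird old mul mul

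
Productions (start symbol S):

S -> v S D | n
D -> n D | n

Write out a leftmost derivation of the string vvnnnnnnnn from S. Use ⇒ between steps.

S ⇒ vSD ⇒ vvSDD ⇒ vvnDD ⇒ vvnnDD ⇒ vvnnnDD ⇒ vvnnnnDD ⇒ vvnnnnnDD ⇒ vvnnnnnnDD ⇒ vvnnnnnnnD ⇒ vvnnnnnnnn

S ⇒ vSD   [S -> v S D]
vSD ⇒ vvSDD   [S -> v S D]
vvSDD ⇒ vvnDD   [S -> n]
vvnDD ⇒ vvnnDD   [D -> n D]
vvnnDD ⇒ vvnnnDD   [D -> n D]
vvnnnDD ⇒ vvnnnnDD   [D -> n D]
vvnnnnDD ⇒ vvnnnnnDD   [D -> n D]
vvnnnnnDD ⇒ vvnnnnnnDD   [D -> n D]
vvnnnnnnDD ⇒ vvnnnnnnnD   [D -> n]
vvnnnnnnnD ⇒ vvnnnnnnnn   [D -> n]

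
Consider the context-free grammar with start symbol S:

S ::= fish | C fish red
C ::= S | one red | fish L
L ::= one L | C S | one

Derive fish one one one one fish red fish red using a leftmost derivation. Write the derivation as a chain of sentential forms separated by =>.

S => C fish red => S fish red => C fish red fish red => fish L fish red fish red => fish one L fish red fish red => fish one one L fish red fish red => fish one one one L fish red fish red => fish one one one one fish red fish red

S => C fish red   [S ::= C fish red]
C fish red => S fish red   [C ::= S]
S fish red => C fish red fish red   [S ::= C fish red]
C fish red fish red => fish L fish red fish red   [C ::= fish L]
fish L fish red fish red => fish one L fish red fish red   [L ::= one L]
fish one L fish red fish red => fish one one L fish red fish red   [L ::= one L]
fish one one L fish red fish red => fish one one one L fish red fish red   [L ::= one L]
fish one one one L fish red fish red => fish one one one one fish red fish red   [L ::= one]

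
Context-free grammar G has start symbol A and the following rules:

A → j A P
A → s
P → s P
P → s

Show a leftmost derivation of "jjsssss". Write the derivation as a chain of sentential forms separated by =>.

A => jAP   [A → j A P]
jAP => jjAPP   [A → j A P]
jjAPP => jjsPP   [A → s]
jjsPP => jjssP   [P → s]
jjssP => jjsssP   [P → s P]
jjsssP => jjssssP   [P → s P]
jjssssP => jjsssss   [P → s]

A => jAP => jjAPP => jjsPP => jjssP => jjsssP => jjssssP => jjsssss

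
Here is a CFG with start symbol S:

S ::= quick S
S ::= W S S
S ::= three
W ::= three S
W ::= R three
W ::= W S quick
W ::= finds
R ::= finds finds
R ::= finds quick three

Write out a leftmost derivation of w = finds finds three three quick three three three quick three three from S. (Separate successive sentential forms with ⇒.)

S ⇒ W S S ⇒ W S quick S S ⇒ R three S quick S S ⇒ finds finds three S quick S S ⇒ finds finds three W S S quick S S ⇒ finds finds three three S S S quick S S ⇒ finds finds three three quick S S S quick S S ⇒ finds finds three three quick three S S quick S S ⇒ finds finds three three quick three three S quick S S ⇒ finds finds three three quick three three three quick S S ⇒ finds finds three three quick three three three quick three S ⇒ finds finds three three quick three three three quick three three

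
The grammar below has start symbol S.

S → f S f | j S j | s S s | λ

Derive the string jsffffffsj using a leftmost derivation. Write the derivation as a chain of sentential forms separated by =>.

S=>jSj=>jsSsj=>jsfSfsj=>jsffSffsj=>jsfffSfffsj=>jsffffffsj

S => jSj   [S → j S j]
jSj => jsSsj   [S → s S s]
jsSsj => jsfSfsj   [S → f S f]
jsfSfsj => jsffSffsj   [S → f S f]
jsffSffsj => jsfffSfffsj   [S → f S f]
jsfffSfffsj => jsffffffsj   [S → λ]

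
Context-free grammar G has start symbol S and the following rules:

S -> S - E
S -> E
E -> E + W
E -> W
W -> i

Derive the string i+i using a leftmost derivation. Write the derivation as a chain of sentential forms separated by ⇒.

S⇒E⇒E+W⇒W+W⇒i+W⇒i+i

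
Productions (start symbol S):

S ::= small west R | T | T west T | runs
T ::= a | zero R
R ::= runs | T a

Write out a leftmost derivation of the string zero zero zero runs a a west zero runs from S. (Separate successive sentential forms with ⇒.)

S ⇒ T west T ⇒ zero R west T ⇒ zero T a west T ⇒ zero zero R a west T ⇒ zero zero T a a west T ⇒ zero zero zero R a a west T ⇒ zero zero zero runs a a west T ⇒ zero zero zero runs a a west zero R ⇒ zero zero zero runs a a west zero runs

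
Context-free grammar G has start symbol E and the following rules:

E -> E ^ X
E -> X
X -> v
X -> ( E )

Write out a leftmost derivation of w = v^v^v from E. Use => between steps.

E => E^X => E^X^X => X^X^X => v^X^X => v^v^X => v^v^v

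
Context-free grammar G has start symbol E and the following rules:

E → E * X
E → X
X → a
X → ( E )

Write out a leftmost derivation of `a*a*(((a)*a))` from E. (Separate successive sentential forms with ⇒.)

E ⇒ E*X   [E → E * X]
E*X ⇒ E*X*X   [E → E * X]
E*X*X ⇒ X*X*X   [E → X]
X*X*X ⇒ a*X*X   [X → a]
a*X*X ⇒ a*a*X   [X → a]
a*a*X ⇒ a*a*(E)   [X → ( E )]
a*a*(E) ⇒ a*a*(X)   [E → X]
a*a*(X) ⇒ a*a*((E))   [X → ( E )]
a*a*((E)) ⇒ a*a*((E*X))   [E → E * X]
a*a*((E*X)) ⇒ a*a*((X*X))   [E → X]
a*a*((X*X)) ⇒ a*a*(((E)*X))   [X → ( E )]
a*a*(((E)*X)) ⇒ a*a*(((X)*X))   [E → X]
a*a*(((X)*X)) ⇒ a*a*(((a)*X))   [X → a]
a*a*(((a)*X)) ⇒ a*a*(((a)*a))   [X → a]

E⇒E*X⇒E*X*X⇒X*X*X⇒a*X*X⇒a*a*X⇒a*a*(E)⇒a*a*(X)⇒a*a*((E))⇒a*a*((E*X))⇒a*a*((X*X))⇒a*a*(((E)*X))⇒a*a*(((X)*X))⇒a*a*(((a)*X))⇒a*a*(((a)*a))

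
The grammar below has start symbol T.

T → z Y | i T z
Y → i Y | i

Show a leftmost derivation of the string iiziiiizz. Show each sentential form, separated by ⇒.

T ⇒ iTz ⇒ iiTzz ⇒ iizYzz ⇒ iiziYzz ⇒ iiziiYzz ⇒ iiziiiYzz ⇒ iiziiiizz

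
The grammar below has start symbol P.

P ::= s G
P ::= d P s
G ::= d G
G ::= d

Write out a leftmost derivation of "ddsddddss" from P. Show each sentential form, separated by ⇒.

P ⇒ dPs ⇒ ddPss ⇒ ddsGss ⇒ ddsdGss ⇒ ddsddGss ⇒ ddsdddGss ⇒ ddsddddss

P ⇒ dPs   [P ::= d P s]
dPs ⇒ ddPss   [P ::= d P s]
ddPss ⇒ ddsGss   [P ::= s G]
ddsGss ⇒ ddsdGss   [G ::= d G]
ddsdGss ⇒ ddsddGss   [G ::= d G]
ddsddGss ⇒ ddsdddGss   [G ::= d G]
ddsdddGss ⇒ ddsddddss   [G ::= d]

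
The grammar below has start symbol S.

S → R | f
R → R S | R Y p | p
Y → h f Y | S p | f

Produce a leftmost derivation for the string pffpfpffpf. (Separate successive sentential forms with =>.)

S => R => RS => RYpS => RSYpS => RYpSYpS => RYpYpSYpS => RSYpYpSYpS => pSYpYpSYpS => pfYpYpSYpS => pffpYpSYpS => pffpfpSYpS => pffpfpfYpS => pffpfpffpS => pffpfpffpf

S => R   [S → R]
R => RS   [R → R S]
RS => RYpS   [R → R Y p]
RYpS => RSYpS   [R → R S]
RSYpS => RYpSYpS   [R → R Y p]
RYpSYpS => RYpYpSYpS   [R → R Y p]
RYpYpSYpS => RSYpYpSYpS   [R → R S]
RSYpYpSYpS => pSYpYpSYpS   [R → p]
pSYpYpSYpS => pfYpYpSYpS   [S → f]
pfYpYpSYpS => pffpYpSYpS   [Y → f]
pffpYpSYpS => pffpfpSYpS   [Y → f]
pffpfpSYpS => pffpfpfYpS   [S → f]
pffpfpfYpS => pffpfpffpS   [Y → f]
pffpfpffpS => pffpfpffpf   [S → f]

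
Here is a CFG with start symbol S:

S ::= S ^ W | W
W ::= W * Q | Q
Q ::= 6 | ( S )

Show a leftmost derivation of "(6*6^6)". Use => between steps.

S => W => Q => (S) => (S^W) => (W^W) => (W*Q^W) => (Q*Q^W) => (6*Q^W) => (6*6^W) => (6*6^Q) => (6*6^6)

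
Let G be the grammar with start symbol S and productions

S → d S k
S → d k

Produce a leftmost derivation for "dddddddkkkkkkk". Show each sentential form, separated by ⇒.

S ⇒ dSk ⇒ ddSkk ⇒ dddSkkk ⇒ ddddSkkkk ⇒ dddddSkkkkk ⇒ ddddddSkkkkkk ⇒ dddddddkkkkkkk

S ⇒ dSk   [S → d S k]
dSk ⇒ ddSkk   [S → d S k]
ddSkk ⇒ dddSkkk   [S → d S k]
dddSkkk ⇒ ddddSkkkk   [S → d S k]
ddddSkkkk ⇒ dddddSkkkkk   [S → d S k]
dddddSkkkkk ⇒ ddddddSkkkkkk   [S → d S k]
ddddddSkkkkkk ⇒ dddddddkkkkkkk   [S → d k]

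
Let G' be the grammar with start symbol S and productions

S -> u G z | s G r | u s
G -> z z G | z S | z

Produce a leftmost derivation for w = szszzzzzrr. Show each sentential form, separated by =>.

S=>sGr=>szSr=>szsGrr=>szszzGrr=>szszzzzGrr=>szszzzzzrr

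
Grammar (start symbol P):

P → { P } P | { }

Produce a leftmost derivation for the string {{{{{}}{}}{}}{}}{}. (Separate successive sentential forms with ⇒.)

P ⇒ {P}P   [P → { P } P]
{P}P ⇒ {{P}P}P   [P → { P } P]
{{P}P}P ⇒ {{{P}P}P}P   [P → { P } P]
{{{P}P}P}P ⇒ {{{{P}P}P}P}P   [P → { P } P]
{{{{P}P}P}P}P ⇒ {{{{{}}P}P}P}P   [P → { }]
{{{{{}}P}P}P}P ⇒ {{{{{}}{}}P}P}P   [P → { }]
{{{{{}}{}}P}P}P ⇒ {{{{{}}{}}{}}P}P   [P → { }]
{{{{{}}{}}{}}P}P ⇒ {{{{{}}{}}{}}{}}P   [P → { }]
{{{{{}}{}}{}}{}}P ⇒ {{{{{}}{}}{}}{}}{}   [P → { }]

P⇒{P}P⇒{{P}P}P⇒{{{P}P}P}P⇒{{{{P}P}P}P}P⇒{{{{{}}P}P}P}P⇒{{{{{}}{}}P}P}P⇒{{{{{}}{}}{}}P}P⇒{{{{{}}{}}{}}{}}P⇒{{{{{}}{}}{}}{}}{}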